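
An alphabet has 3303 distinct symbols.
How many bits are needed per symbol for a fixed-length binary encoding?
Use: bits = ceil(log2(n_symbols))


log2(3303) = 11.6896
Bracket: 2^11 = 2048 < 3303 <= 2^12 = 4096
So ceil(log2(3303)) = 12

bits = ceil(log2(3303)) = ceil(11.6896) = 12 bits


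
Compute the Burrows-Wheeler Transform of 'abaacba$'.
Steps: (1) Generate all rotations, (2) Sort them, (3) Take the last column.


Rotations (sorted):
  0: $abaacba -> last char: a
  1: a$abaacb -> last char: b
  2: aacba$ab -> last char: b
  3: abaacba$ -> last char: $
  4: acba$aba -> last char: a
  5: ba$abaac -> last char: c
  6: baacba$a -> last char: a
  7: cba$abaa -> last char: a


BWT = abb$acaa


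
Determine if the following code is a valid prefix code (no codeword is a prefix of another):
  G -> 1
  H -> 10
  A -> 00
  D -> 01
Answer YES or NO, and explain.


Checking each pair (does one codeword prefix another?):
  G='1' vs H='10': prefix -- VIOLATION

NO -- this is NOT a valid prefix code. G (1) is a prefix of H (10).


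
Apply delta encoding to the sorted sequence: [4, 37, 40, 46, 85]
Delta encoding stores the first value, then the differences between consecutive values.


First value: 4
Deltas:
  37 - 4 = 33
  40 - 37 = 3
  46 - 40 = 6
  85 - 46 = 39


Delta encoded: [4, 33, 3, 6, 39]


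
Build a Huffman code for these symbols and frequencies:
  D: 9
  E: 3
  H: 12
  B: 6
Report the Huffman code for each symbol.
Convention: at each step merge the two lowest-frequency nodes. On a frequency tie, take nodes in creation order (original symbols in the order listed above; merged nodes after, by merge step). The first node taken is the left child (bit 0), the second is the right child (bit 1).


Huffman tree construction:
Step 1: Merge E(3) + B(6) = 9
Step 2: Merge D(9) + (E+B)(9) = 18
Step 3: Merge H(12) + (D+(E+B))(18) = 30
Read each symbol's code off the tree from the root (left child = 0, right child = 1).

Codes:
  D: 10 (length 2)
  E: 110 (length 3)
  H: 0 (length 1)
  B: 111 (length 3)
Average code length: 57/30 = 1.9000 bits/symbol


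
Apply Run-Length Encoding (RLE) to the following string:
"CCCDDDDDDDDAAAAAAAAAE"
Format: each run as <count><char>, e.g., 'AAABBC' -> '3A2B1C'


Scanning runs left to right:
  i=0: run of 'C' x 3 -> '3C'
  i=3: run of 'D' x 8 -> '8D'
  i=11: run of 'A' x 9 -> '9A'
  i=20: run of 'E' x 1 -> '1E'

RLE = 3C8D9A1E


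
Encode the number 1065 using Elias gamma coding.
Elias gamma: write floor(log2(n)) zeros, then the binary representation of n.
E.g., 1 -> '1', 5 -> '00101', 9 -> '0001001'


num_bits = floor(log2(1065)) + 1 = 11
leading_zeros = num_bits - 1 = 10
binary(1065) = 10000101001

Elias gamma(1065) = '0000000000' + '10000101001' = 000000000010000101001 (21 bits)


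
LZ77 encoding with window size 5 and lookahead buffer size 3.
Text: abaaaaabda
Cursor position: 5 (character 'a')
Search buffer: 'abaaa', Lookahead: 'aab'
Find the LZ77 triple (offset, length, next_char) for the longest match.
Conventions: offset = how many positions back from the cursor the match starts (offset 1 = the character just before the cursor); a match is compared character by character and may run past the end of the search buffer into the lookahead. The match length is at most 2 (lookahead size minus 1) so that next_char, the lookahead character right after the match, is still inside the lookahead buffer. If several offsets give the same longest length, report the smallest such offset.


Try each offset into the search buffer:
  offset=1 (pos 4, char 'a'): match length 2
  offset=2 (pos 3, char 'a'): match length 2
  offset=3 (pos 2, char 'a'): match length 2
  offset=4 (pos 1, char 'b'): match length 0
  offset=5 (pos 0, char 'a'): match length 1
Longest match has length 2, found at offsets 1, 2, 3; take the smallest, offset 1.
next_char = character at position 5 + 2 = 7 -> 'b'

Best match: offset=1, length=2 (matching 'aa' starting at position 4)
LZ77 triple: (1, 2, 'b')


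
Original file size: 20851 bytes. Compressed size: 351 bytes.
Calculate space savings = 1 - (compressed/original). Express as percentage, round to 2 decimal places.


ratio = compressed/original = 351/20851 = 0.016834
savings = 1 - ratio = 1 - 0.016834 = 0.983166
as a percentage: 0.983166 * 100 = 98.32%

Space savings = 1 - 351/20851 = 98.32%


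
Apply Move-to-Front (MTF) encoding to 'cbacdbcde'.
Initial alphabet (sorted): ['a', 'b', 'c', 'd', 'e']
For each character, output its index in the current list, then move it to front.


MTF encoding:
'c': index 2 in ['a', 'b', 'c', 'd', 'e'] -> ['c', 'a', 'b', 'd', 'e']
'b': index 2 in ['c', 'a', 'b', 'd', 'e'] -> ['b', 'c', 'a', 'd', 'e']
'a': index 2 in ['b', 'c', 'a', 'd', 'e'] -> ['a', 'b', 'c', 'd', 'e']
'c': index 2 in ['a', 'b', 'c', 'd', 'e'] -> ['c', 'a', 'b', 'd', 'e']
'd': index 3 in ['c', 'a', 'b', 'd', 'e'] -> ['d', 'c', 'a', 'b', 'e']
'b': index 3 in ['d', 'c', 'a', 'b', 'e'] -> ['b', 'd', 'c', 'a', 'e']
'c': index 2 in ['b', 'd', 'c', 'a', 'e'] -> ['c', 'b', 'd', 'a', 'e']
'd': index 2 in ['c', 'b', 'd', 'a', 'e'] -> ['d', 'c', 'b', 'a', 'e']
'e': index 4 in ['d', 'c', 'b', 'a', 'e'] -> ['e', 'd', 'c', 'b', 'a']


Output: [2, 2, 2, 2, 3, 3, 2, 2, 4]


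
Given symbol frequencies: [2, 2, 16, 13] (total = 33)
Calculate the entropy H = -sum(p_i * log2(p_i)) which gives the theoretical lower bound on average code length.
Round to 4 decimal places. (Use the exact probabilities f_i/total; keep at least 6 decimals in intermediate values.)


Per-symbol terms -p_i * log2(p_i) with p_i = f_i/33:
  p = 2/33 = 0.060606: log2(p) = -4.044394, -p*log2(p) = 0.245115
  p = 2/33 = 0.060606: log2(p) = -4.044394, -p*log2(p) = 0.245115
  p = 16/33 = 0.484848: log2(p) = -1.044394, -p*log2(p) = 0.506373
  p = 13/33 = 0.393939: log2(p) = -1.343954, -p*log2(p) = 0.529437
H = 0.245115 + 0.245115 + 0.506373 + 0.529437 = 1.526040

H = 1.526 bits/symbol


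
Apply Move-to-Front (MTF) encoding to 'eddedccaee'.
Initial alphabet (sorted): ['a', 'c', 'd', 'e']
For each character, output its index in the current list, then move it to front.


MTF encoding:
'e': index 3 in ['a', 'c', 'd', 'e'] -> ['e', 'a', 'c', 'd']
'd': index 3 in ['e', 'a', 'c', 'd'] -> ['d', 'e', 'a', 'c']
'd': index 0 in ['d', 'e', 'a', 'c'] -> ['d', 'e', 'a', 'c']
'e': index 1 in ['d', 'e', 'a', 'c'] -> ['e', 'd', 'a', 'c']
'd': index 1 in ['e', 'd', 'a', 'c'] -> ['d', 'e', 'a', 'c']
'c': index 3 in ['d', 'e', 'a', 'c'] -> ['c', 'd', 'e', 'a']
'c': index 0 in ['c', 'd', 'e', 'a'] -> ['c', 'd', 'e', 'a']
'a': index 3 in ['c', 'd', 'e', 'a'] -> ['a', 'c', 'd', 'e']
'e': index 3 in ['a', 'c', 'd', 'e'] -> ['e', 'a', 'c', 'd']
'e': index 0 in ['e', 'a', 'c', 'd'] -> ['e', 'a', 'c', 'd']


Output: [3, 3, 0, 1, 1, 3, 0, 3, 3, 0]


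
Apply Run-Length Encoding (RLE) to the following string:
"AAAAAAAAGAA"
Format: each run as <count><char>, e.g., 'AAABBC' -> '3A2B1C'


Scanning runs left to right:
  i=0: run of 'A' x 8 -> '8A'
  i=8: run of 'G' x 1 -> '1G'
  i=9: run of 'A' x 2 -> '2A'

RLE = 8A1G2A


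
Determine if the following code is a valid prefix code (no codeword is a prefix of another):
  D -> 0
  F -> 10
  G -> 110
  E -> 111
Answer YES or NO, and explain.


Checking each pair (does one codeword prefix another?):
  D='0' vs F='10': no prefix
  D='0' vs G='110': no prefix
  D='0' vs E='111': no prefix
  F='10' vs D='0': no prefix
  F='10' vs G='110': no prefix
  F='10' vs E='111': no prefix
  G='110' vs D='0': no prefix
  G='110' vs F='10': no prefix
  G='110' vs E='111': no prefix
  E='111' vs D='0': no prefix
  E='111' vs F='10': no prefix
  E='111' vs G='110': no prefix
No violation found over all pairs.

YES -- this is a valid prefix code. No codeword is a prefix of any other codeword.


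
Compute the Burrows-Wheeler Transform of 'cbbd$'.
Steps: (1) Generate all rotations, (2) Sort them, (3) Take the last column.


Rotations (sorted):
  0: $cbbd -> last char: d
  1: bbd$c -> last char: c
  2: bd$cb -> last char: b
  3: cbbd$ -> last char: $
  4: d$cbb -> last char: b


BWT = dcb$b


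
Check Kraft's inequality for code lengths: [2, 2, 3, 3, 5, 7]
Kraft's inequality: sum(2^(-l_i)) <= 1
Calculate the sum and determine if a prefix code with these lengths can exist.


Sum = 2^(-2) + 2^(-2) + 2^(-3) + 2^(-3) + 2^(-5) + 2^(-7)
    = 0.25 + 0.25 + 0.125 + 0.125 + 0.03125 + 0.0078125
    = 101/128 = 0.7890625
Since 0.7890625 <= 1, Kraft's inequality IS satisfied.
A prefix code with these lengths CAN exist.

Kraft sum = 0.7890625. Satisfied.


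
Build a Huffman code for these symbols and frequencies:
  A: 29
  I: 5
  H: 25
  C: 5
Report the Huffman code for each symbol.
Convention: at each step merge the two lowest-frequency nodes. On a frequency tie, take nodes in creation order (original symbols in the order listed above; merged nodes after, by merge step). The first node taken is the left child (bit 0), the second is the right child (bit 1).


Huffman tree construction:
Step 1: Merge I(5) + C(5) = 10
Step 2: Merge (I+C)(10) + H(25) = 35
Step 3: Merge A(29) + ((I+C)+H)(35) = 64
Read each symbol's code off the tree from the root (left child = 0, right child = 1).

Codes:
  A: 0 (length 1)
  I: 100 (length 3)
  H: 11 (length 2)
  C: 101 (length 3)
Average code length: 109/64 = 1.7031 bits/symbol


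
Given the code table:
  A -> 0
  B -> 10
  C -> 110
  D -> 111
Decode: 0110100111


Decoding:
0 -> A
110 -> C
10 -> B
0 -> A
111 -> D


Result: ACBAD


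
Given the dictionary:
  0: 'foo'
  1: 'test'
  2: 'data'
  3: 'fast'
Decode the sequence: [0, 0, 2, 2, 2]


Look up each index in the dictionary:
  0 -> 'foo'
  0 -> 'foo'
  2 -> 'data'
  2 -> 'data'
  2 -> 'data'

Decoded: "foo foo data data data"


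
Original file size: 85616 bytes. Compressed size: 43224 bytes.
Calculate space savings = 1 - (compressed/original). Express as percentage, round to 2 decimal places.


ratio = compressed/original = 43224/85616 = 0.504859
savings = 1 - ratio = 1 - 0.504859 = 0.495141
as a percentage: 0.495141 * 100 = 49.51%

Space savings = 1 - 43224/85616 = 49.51%


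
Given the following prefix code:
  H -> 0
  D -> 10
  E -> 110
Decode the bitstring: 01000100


Decoding step by step:
Bits 0 -> H
Bits 10 -> D
Bits 0 -> H
Bits 0 -> H
Bits 10 -> D
Bits 0 -> H


Decoded message: HDHHDH


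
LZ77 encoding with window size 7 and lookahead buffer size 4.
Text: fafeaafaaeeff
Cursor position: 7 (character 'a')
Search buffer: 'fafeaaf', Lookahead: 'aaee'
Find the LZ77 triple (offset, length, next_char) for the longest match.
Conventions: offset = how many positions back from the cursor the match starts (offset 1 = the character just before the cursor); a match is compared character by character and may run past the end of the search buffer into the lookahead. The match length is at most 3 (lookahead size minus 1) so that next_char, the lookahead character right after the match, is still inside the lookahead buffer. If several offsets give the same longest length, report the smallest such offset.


Try each offset into the search buffer:
  offset=1 (pos 6, char 'f'): match length 0
  offset=2 (pos 5, char 'a'): match length 1
  offset=3 (pos 4, char 'a'): match length 2
  offset=4 (pos 3, char 'e'): match length 0
  offset=5 (pos 2, char 'f'): match length 0
  offset=6 (pos 1, char 'a'): match length 1
  offset=7 (pos 0, char 'f'): match length 0
Longest match has length 2 at offset 3.
next_char = character at position 7 + 2 = 9 -> 'e'

Best match: offset=3, length=2 (matching 'aa' starting at position 4)
LZ77 triple: (3, 2, 'e')


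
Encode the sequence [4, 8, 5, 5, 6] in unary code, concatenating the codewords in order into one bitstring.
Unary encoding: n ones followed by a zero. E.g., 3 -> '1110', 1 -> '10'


Encode each number as n ones followed by a terminating 0:
  4 -> 11110 (5 bits)
  8 -> 111111110 (9 bits)
  5 -> 111110 (6 bits)
  5 -> 111110 (6 bits)
  6 -> 1111110 (7 bits)
Total length = 5 + 9 + 6 + 6 + 7 = 33 bits.

Unary([4, 8, 5, 5, 6]) = 111101111111101111101111101111110 (33 bits)


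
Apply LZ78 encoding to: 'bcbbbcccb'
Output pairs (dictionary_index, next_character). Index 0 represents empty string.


LZ78 encoding steps:
Dictionary: {0: ''}
Step 1: w='' (idx 0), next='b' -> output (0, 'b'), add 'b' as idx 1
Step 2: w='' (idx 0), next='c' -> output (0, 'c'), add 'c' as idx 2
Step 3: w='b' (idx 1), next='b' -> output (1, 'b'), add 'bb' as idx 3
Step 4: w='b' (idx 1), next='c' -> output (1, 'c'), add 'bc' as idx 4
Step 5: w='c' (idx 2), next='c' -> output (2, 'c'), add 'cc' as idx 5
Step 6: w='b' (idx 1), end of input -> output (1, '')


Encoded: [(0, 'b'), (0, 'c'), (1, 'b'), (1, 'c'), (2, 'c'), (1, '')]


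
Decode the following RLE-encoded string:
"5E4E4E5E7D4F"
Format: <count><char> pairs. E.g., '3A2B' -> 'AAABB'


Expanding each <count><char> pair:
  5E -> 'EEEEE'
  4E -> 'EEEE'
  4E -> 'EEEE'
  5E -> 'EEEEE'
  7D -> 'DDDDDDD'
  4F -> 'FFFF'

Decoded = EEEEEEEEEEEEEEEEEEDDDDDDDFFFF


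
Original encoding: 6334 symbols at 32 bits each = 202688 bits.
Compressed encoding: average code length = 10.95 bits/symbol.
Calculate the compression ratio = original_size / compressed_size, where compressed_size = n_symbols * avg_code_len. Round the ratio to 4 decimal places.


original_size = n_symbols * orig_bits = 6334 * 32 = 202688 bits
compressed_size = n_symbols * avg_code_len = 6334 * 10.95 = 69357.3 bits
ratio = original_size / compressed_size = 202688 / 69357.3 = 2.9224

Compression ratio = 2.9224


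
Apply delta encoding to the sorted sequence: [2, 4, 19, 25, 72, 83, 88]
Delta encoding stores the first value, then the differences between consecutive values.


First value: 2
Deltas:
  4 - 2 = 2
  19 - 4 = 15
  25 - 19 = 6
  72 - 25 = 47
  83 - 72 = 11
  88 - 83 = 5


Delta encoded: [2, 2, 15, 6, 47, 11, 5]


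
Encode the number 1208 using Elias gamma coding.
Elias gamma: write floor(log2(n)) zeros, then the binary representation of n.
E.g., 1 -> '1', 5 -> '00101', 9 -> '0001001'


num_bits = floor(log2(1208)) + 1 = 11
leading_zeros = num_bits - 1 = 10
binary(1208) = 10010111000

Elias gamma(1208) = '0000000000' + '10010111000' = 000000000010010111000 (21 bits)


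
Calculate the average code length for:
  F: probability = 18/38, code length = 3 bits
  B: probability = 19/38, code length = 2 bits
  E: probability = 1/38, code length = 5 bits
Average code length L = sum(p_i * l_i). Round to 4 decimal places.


Weighted contributions p_i * l_i:
  F: (18/38) * 3 = 54/38
  B: (19/38) * 2 = 38/38
  E: (1/38) * 5 = 5/38
Sum = (54 + 38 + 5)/38 = 97/38

L = 97/38 = 2.5526 bits/symbol


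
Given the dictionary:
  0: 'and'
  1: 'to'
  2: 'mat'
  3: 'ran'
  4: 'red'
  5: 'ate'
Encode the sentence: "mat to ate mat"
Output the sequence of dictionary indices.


Look up each word in the dictionary:
  'mat' -> 2
  'to' -> 1
  'ate' -> 5
  'mat' -> 2

Encoded: [2, 1, 5, 2]


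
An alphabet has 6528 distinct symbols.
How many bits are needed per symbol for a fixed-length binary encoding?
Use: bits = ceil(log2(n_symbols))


log2(6528) = 12.6724
Bracket: 2^12 = 4096 < 6528 <= 2^13 = 8192
So ceil(log2(6528)) = 13

bits = ceil(log2(6528)) = ceil(12.6724) = 13 bits


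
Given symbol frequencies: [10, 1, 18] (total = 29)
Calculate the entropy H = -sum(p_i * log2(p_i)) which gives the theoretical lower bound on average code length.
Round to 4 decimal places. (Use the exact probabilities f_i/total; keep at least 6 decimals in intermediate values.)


Per-symbol terms -p_i * log2(p_i) with p_i = f_i/29:
  p = 10/29 = 0.344828: log2(p) = -1.536053, -p*log2(p) = 0.529673
  p = 1/29 = 0.034483: log2(p) = -4.857981, -p*log2(p) = 0.167517
  p = 18/29 = 0.620690: log2(p) = -0.688056, -p*log2(p) = 0.427069
H = 0.529673 + 0.167517 + 0.427069 = 1.124259

H = 1.1243 bits/symbol


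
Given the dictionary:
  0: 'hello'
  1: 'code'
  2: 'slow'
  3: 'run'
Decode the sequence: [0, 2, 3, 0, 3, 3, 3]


Look up each index in the dictionary:
  0 -> 'hello'
  2 -> 'slow'
  3 -> 'run'
  0 -> 'hello'
  3 -> 'run'
  3 -> 'run'
  3 -> 'run'

Decoded: "hello slow run hello run run run"


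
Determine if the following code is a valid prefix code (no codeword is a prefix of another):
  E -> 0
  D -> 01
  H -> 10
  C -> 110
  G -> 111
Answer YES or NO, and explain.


Checking each pair (does one codeword prefix another?):
  E='0' vs D='01': prefix -- VIOLATION

NO -- this is NOT a valid prefix code. E (0) is a prefix of D (01).


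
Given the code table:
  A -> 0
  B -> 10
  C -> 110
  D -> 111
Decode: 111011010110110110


Decoding:
111 -> D
0 -> A
110 -> C
10 -> B
110 -> C
110 -> C
110 -> C


Result: DACBCCC


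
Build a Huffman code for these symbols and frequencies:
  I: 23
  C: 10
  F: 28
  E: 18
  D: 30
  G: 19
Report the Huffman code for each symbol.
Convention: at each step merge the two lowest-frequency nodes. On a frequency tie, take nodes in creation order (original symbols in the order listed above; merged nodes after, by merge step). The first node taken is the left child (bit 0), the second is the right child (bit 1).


Huffman tree construction:
Step 1: Merge C(10) + E(18) = 28
Step 2: Merge G(19) + I(23) = 42
Step 3: Merge F(28) + (C+E)(28) = 56
Step 4: Merge D(30) + (G+I)(42) = 72
Step 5: Merge (F+(C+E))(56) + (D+(G+I))(72) = 128
Read each symbol's code off the tree from the root (left child = 0, right child = 1).

Codes:
  I: 111 (length 3)
  C: 010 (length 3)
  F: 00 (length 2)
  E: 011 (length 3)
  D: 10 (length 2)
  G: 110 (length 3)
Average code length: 326/128 = 2.5469 bits/symbol


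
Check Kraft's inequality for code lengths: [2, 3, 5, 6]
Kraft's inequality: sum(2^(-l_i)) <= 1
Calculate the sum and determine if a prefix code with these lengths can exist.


Sum = 2^(-2) + 2^(-3) + 2^(-5) + 2^(-6)
    = 0.25 + 0.125 + 0.03125 + 0.015625
    = 27/64 = 0.421875
Since 0.421875 <= 1, Kraft's inequality IS satisfied.
A prefix code with these lengths CAN exist.

Kraft sum = 0.421875. Satisfied.


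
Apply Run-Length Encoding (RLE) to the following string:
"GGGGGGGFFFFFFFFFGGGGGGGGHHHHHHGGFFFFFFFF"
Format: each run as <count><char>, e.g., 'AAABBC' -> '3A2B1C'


Scanning runs left to right:
  i=0: run of 'G' x 7 -> '7G'
  i=7: run of 'F' x 9 -> '9F'
  i=16: run of 'G' x 8 -> '8G'
  i=24: run of 'H' x 6 -> '6H'
  i=30: run of 'G' x 2 -> '2G'
  i=32: run of 'F' x 8 -> '8F'

RLE = 7G9F8G6H2G8F


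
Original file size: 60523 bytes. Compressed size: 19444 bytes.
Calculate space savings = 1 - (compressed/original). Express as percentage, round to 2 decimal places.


ratio = compressed/original = 19444/60523 = 0.321266
savings = 1 - ratio = 1 - 0.321266 = 0.678734
as a percentage: 0.678734 * 100 = 67.87%

Space savings = 1 - 19444/60523 = 67.87%


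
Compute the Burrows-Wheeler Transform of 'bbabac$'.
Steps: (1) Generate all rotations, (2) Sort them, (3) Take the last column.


Rotations (sorted):
  0: $bbabac -> last char: c
  1: abac$bb -> last char: b
  2: ac$bbab -> last char: b
  3: babac$b -> last char: b
  4: bac$bba -> last char: a
  5: bbabac$ -> last char: $
  6: c$bbaba -> last char: a


BWT = cbbba$a


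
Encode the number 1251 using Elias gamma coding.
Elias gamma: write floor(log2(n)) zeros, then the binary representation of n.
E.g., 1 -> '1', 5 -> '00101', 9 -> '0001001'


num_bits = floor(log2(1251)) + 1 = 11
leading_zeros = num_bits - 1 = 10
binary(1251) = 10011100011

Elias gamma(1251) = '0000000000' + '10011100011' = 000000000010011100011 (21 bits)


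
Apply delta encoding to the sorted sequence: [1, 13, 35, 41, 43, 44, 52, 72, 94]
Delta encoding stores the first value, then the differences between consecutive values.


First value: 1
Deltas:
  13 - 1 = 12
  35 - 13 = 22
  41 - 35 = 6
  43 - 41 = 2
  44 - 43 = 1
  52 - 44 = 8
  72 - 52 = 20
  94 - 72 = 22


Delta encoded: [1, 12, 22, 6, 2, 1, 8, 20, 22]


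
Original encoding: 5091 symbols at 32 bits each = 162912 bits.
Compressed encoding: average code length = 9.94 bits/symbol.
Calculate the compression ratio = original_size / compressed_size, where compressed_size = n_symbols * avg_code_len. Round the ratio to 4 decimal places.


original_size = n_symbols * orig_bits = 5091 * 32 = 162912 bits
compressed_size = n_symbols * avg_code_len = 5091 * 9.94 = 50604.54 bits
ratio = original_size / compressed_size = 162912 / 50604.54 = 3.2193

Compression ratio = 3.2193


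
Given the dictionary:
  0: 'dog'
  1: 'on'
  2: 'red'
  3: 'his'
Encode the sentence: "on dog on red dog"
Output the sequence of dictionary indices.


Look up each word in the dictionary:
  'on' -> 1
  'dog' -> 0
  'on' -> 1
  'red' -> 2
  'dog' -> 0

Encoded: [1, 0, 1, 2, 0]


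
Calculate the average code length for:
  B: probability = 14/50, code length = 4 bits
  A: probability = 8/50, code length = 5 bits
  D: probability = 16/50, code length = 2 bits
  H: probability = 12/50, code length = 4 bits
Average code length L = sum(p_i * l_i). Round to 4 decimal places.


Weighted contributions p_i * l_i:
  B: (14/50) * 4 = 56/50
  A: (8/50) * 5 = 40/50
  D: (16/50) * 2 = 32/50
  H: (12/50) * 4 = 48/50
Sum = (56 + 40 + 32 + 48)/50 = 176/50

L = 176/50 = 3.5200 bits/symbol


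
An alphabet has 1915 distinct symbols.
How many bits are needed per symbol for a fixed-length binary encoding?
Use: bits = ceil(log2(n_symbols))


log2(1915) = 10.9031
Bracket: 2^10 = 1024 < 1915 <= 2^11 = 2048
So ceil(log2(1915)) = 11

bits = ceil(log2(1915)) = ceil(10.9031) = 11 bits


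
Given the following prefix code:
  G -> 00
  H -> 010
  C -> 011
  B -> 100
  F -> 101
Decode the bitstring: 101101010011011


Decoding step by step:
Bits 101 -> F
Bits 101 -> F
Bits 010 -> H
Bits 011 -> C
Bits 011 -> C


Decoded message: FFHCC


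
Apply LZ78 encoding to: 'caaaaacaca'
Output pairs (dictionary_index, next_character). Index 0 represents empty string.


LZ78 encoding steps:
Dictionary: {0: ''}
Step 1: w='' (idx 0), next='c' -> output (0, 'c'), add 'c' as idx 1
Step 2: w='' (idx 0), next='a' -> output (0, 'a'), add 'a' as idx 2
Step 3: w='a' (idx 2), next='a' -> output (2, 'a'), add 'aa' as idx 3
Step 4: w='aa' (idx 3), next='c' -> output (3, 'c'), add 'aac' as idx 4
Step 5: w='a' (idx 2), next='c' -> output (2, 'c'), add 'ac' as idx 5
Step 6: w='a' (idx 2), end of input -> output (2, '')


Encoded: [(0, 'c'), (0, 'a'), (2, 'a'), (3, 'c'), (2, 'c'), (2, '')]


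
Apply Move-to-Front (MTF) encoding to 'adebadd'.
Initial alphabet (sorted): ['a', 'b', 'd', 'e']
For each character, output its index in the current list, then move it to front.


MTF encoding:
'a': index 0 in ['a', 'b', 'd', 'e'] -> ['a', 'b', 'd', 'e']
'd': index 2 in ['a', 'b', 'd', 'e'] -> ['d', 'a', 'b', 'e']
'e': index 3 in ['d', 'a', 'b', 'e'] -> ['e', 'd', 'a', 'b']
'b': index 3 in ['e', 'd', 'a', 'b'] -> ['b', 'e', 'd', 'a']
'a': index 3 in ['b', 'e', 'd', 'a'] -> ['a', 'b', 'e', 'd']
'd': index 3 in ['a', 'b', 'e', 'd'] -> ['d', 'a', 'b', 'e']
'd': index 0 in ['d', 'a', 'b', 'e'] -> ['d', 'a', 'b', 'e']


Output: [0, 2, 3, 3, 3, 3, 0]


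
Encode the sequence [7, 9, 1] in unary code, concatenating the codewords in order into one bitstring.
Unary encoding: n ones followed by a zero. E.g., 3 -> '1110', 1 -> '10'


Encode each number as n ones followed by a terminating 0:
  7 -> 11111110 (8 bits)
  9 -> 1111111110 (10 bits)
  1 -> 10 (2 bits)
Total length = 8 + 10 + 2 = 20 bits.

Unary([7, 9, 1]) = 11111110111111111010 (20 bits)


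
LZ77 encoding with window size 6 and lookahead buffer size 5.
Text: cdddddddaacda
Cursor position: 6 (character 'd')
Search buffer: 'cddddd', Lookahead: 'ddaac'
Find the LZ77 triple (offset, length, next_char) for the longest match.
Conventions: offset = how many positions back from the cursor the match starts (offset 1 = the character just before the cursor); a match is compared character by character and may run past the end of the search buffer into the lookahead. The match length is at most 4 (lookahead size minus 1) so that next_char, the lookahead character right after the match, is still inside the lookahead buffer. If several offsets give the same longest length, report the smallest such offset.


Try each offset into the search buffer:
  offset=1 (pos 5, char 'd'): match length 2
  offset=2 (pos 4, char 'd'): match length 2
  offset=3 (pos 3, char 'd'): match length 2
  offset=4 (pos 2, char 'd'): match length 2
  offset=5 (pos 1, char 'd'): match length 2
  offset=6 (pos 0, char 'c'): match length 0
Longest match has length 2, found at offsets 1, 2, 3, 4, 5; take the smallest, offset 1.
next_char = character at position 6 + 2 = 8 -> 'a'

Best match: offset=1, length=2 (matching 'dd' starting at position 5)
LZ77 triple: (1, 2, 'a')


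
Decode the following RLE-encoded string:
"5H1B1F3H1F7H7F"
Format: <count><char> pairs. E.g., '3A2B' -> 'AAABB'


Expanding each <count><char> pair:
  5H -> 'HHHHH'
  1B -> 'B'
  1F -> 'F'
  3H -> 'HHH'
  1F -> 'F'
  7H -> 'HHHHHHH'
  7F -> 'FFFFFFF'

Decoded = HHHHHBFHHHFHHHHHHHFFFFFFF


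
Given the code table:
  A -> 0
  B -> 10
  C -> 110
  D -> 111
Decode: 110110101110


Decoding:
110 -> C
110 -> C
10 -> B
111 -> D
0 -> A


Result: CCBDA


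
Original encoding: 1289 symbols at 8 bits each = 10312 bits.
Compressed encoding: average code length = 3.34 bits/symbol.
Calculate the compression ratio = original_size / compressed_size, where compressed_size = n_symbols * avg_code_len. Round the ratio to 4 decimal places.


original_size = n_symbols * orig_bits = 1289 * 8 = 10312 bits
compressed_size = n_symbols * avg_code_len = 1289 * 3.34 = 4305.26 bits
ratio = original_size / compressed_size = 10312 / 4305.26 = 2.3952

Compression ratio = 2.3952


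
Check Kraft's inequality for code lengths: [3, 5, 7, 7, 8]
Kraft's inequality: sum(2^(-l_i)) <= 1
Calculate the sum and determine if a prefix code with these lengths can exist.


Sum = 2^(-3) + 2^(-5) + 2^(-7) + 2^(-7) + 2^(-8)
    = 0.125 + 0.03125 + 0.0078125 + 0.0078125 + 0.00390625
    = 45/256 = 0.17578125
Since 0.17578125 <= 1, Kraft's inequality IS satisfied.
A prefix code with these lengths CAN exist.

Kraft sum = 0.17578125. Satisfied.


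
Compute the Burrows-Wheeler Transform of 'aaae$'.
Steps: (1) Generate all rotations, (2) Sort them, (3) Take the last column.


Rotations (sorted):
  0: $aaae -> last char: e
  1: aaae$ -> last char: $
  2: aae$a -> last char: a
  3: ae$aa -> last char: a
  4: e$aaa -> last char: a


BWT = e$aaa


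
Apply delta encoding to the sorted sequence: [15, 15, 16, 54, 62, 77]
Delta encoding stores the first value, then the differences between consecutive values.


First value: 15
Deltas:
  15 - 15 = 0
  16 - 15 = 1
  54 - 16 = 38
  62 - 54 = 8
  77 - 62 = 15


Delta encoded: [15, 0, 1, 38, 8, 15]


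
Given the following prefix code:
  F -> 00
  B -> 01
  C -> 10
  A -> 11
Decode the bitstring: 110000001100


Decoding step by step:
Bits 11 -> A
Bits 00 -> F
Bits 00 -> F
Bits 00 -> F
Bits 11 -> A
Bits 00 -> F


Decoded message: AFFFAF


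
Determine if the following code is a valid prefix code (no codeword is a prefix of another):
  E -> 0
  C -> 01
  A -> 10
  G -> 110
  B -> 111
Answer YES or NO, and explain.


Checking each pair (does one codeword prefix another?):
  E='0' vs C='01': prefix -- VIOLATION

NO -- this is NOT a valid prefix code. E (0) is a prefix of C (01).


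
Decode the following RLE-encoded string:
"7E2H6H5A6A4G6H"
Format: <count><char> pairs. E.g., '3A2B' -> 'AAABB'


Expanding each <count><char> pair:
  7E -> 'EEEEEEE'
  2H -> 'HH'
  6H -> 'HHHHHH'
  5A -> 'AAAAA'
  6A -> 'AAAAAA'
  4G -> 'GGGG'
  6H -> 'HHHHHH'

Decoded = EEEEEEEHHHHHHHHAAAAAAAAAAAGGGGHHHHHH


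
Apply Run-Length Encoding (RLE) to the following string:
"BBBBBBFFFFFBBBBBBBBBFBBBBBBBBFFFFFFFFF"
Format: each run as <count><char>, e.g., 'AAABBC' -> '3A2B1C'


Scanning runs left to right:
  i=0: run of 'B' x 6 -> '6B'
  i=6: run of 'F' x 5 -> '5F'
  i=11: run of 'B' x 9 -> '9B'
  i=20: run of 'F' x 1 -> '1F'
  i=21: run of 'B' x 8 -> '8B'
  i=29: run of 'F' x 9 -> '9F'

RLE = 6B5F9B1F8B9F


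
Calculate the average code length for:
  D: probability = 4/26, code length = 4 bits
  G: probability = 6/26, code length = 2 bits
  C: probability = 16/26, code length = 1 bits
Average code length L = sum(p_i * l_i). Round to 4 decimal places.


Weighted contributions p_i * l_i:
  D: (4/26) * 4 = 16/26
  G: (6/26) * 2 = 12/26
  C: (16/26) * 1 = 16/26
Sum = (16 + 12 + 16)/26 = 44/26

L = 44/26 = 1.6923 bits/symbol


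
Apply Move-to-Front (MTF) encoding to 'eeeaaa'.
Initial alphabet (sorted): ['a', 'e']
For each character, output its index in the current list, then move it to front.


MTF encoding:
'e': index 1 in ['a', 'e'] -> ['e', 'a']
'e': index 0 in ['e', 'a'] -> ['e', 'a']
'e': index 0 in ['e', 'a'] -> ['e', 'a']
'a': index 1 in ['e', 'a'] -> ['a', 'e']
'a': index 0 in ['a', 'e'] -> ['a', 'e']
'a': index 0 in ['a', 'e'] -> ['a', 'e']


Output: [1, 0, 0, 1, 0, 0]


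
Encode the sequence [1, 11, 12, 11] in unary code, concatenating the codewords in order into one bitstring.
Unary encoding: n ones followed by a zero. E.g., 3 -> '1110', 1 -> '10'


Encode each number as n ones followed by a terminating 0:
  1 -> 10 (2 bits)
  11 -> 111111111110 (12 bits)
  12 -> 1111111111110 (13 bits)
  11 -> 111111111110 (12 bits)
Total length = 2 + 12 + 13 + 12 = 39 bits.

Unary([1, 11, 12, 11]) = 101111111111101111111111110111111111110 (39 bits)


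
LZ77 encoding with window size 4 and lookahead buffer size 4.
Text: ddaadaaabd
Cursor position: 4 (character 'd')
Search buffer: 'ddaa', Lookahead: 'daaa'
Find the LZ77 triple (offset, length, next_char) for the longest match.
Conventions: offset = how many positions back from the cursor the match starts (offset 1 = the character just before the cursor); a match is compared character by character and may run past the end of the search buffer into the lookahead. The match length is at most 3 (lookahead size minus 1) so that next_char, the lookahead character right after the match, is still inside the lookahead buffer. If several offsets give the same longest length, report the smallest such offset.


Try each offset into the search buffer:
  offset=1 (pos 3, char 'a'): match length 0
  offset=2 (pos 2, char 'a'): match length 0
  offset=3 (pos 1, char 'd'): match length 3
  offset=4 (pos 0, char 'd'): match length 1
Longest match has length 3 at offset 3.
next_char = character at position 4 + 3 = 7 -> 'a'

Best match: offset=3, length=3 (matching 'daa' starting at position 1)
LZ77 triple: (3, 3, 'a')


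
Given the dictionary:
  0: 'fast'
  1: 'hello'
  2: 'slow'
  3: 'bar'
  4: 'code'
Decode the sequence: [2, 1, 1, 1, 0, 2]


Look up each index in the dictionary:
  2 -> 'slow'
  1 -> 'hello'
  1 -> 'hello'
  1 -> 'hello'
  0 -> 'fast'
  2 -> 'slow'

Decoded: "slow hello hello hello fast slow"


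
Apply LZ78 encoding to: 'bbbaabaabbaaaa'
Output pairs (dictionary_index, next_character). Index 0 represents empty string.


LZ78 encoding steps:
Dictionary: {0: ''}
Step 1: w='' (idx 0), next='b' -> output (0, 'b'), add 'b' as idx 1
Step 2: w='b' (idx 1), next='b' -> output (1, 'b'), add 'bb' as idx 2
Step 3: w='' (idx 0), next='a' -> output (0, 'a'), add 'a' as idx 3
Step 4: w='a' (idx 3), next='b' -> output (3, 'b'), add 'ab' as idx 4
Step 5: w='a' (idx 3), next='a' -> output (3, 'a'), add 'aa' as idx 5
Step 6: w='bb' (idx 2), next='a' -> output (2, 'a'), add 'bba' as idx 6
Step 7: w='aa' (idx 5), next='a' -> output (5, 'a'), add 'aaa' as idx 7


Encoded: [(0, 'b'), (1, 'b'), (0, 'a'), (3, 'b'), (3, 'a'), (2, 'a'), (5, 'a')]


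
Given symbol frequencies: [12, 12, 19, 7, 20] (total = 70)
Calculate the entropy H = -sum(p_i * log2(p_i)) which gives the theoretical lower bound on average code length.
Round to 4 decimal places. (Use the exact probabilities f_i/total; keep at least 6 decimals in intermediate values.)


Per-symbol terms -p_i * log2(p_i) with p_i = f_i/70:
  p = 12/70 = 0.171429: log2(p) = -2.544321, -p*log2(p) = 0.436169
  p = 12/70 = 0.171429: log2(p) = -2.544321, -p*log2(p) = 0.436169
  p = 19/70 = 0.271429: log2(p) = -1.881356, -p*log2(p) = 0.510654
  p = 7/70 = 0.100000: log2(p) = -3.321928, -p*log2(p) = 0.332193
  p = 20/70 = 0.285714: log2(p) = -1.807355, -p*log2(p) = 0.516387
H = 0.436169 + 0.436169 + 0.510654 + 0.332193 + 0.516387 = 2.231572

H = 2.2316 bits/symbol


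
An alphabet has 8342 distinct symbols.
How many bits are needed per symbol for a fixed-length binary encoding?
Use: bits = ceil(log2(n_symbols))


log2(8342) = 13.0262
Bracket: 2^13 = 8192 < 8342 <= 2^14 = 16384
So ceil(log2(8342)) = 14

bits = ceil(log2(8342)) = ceil(13.0262) = 14 bits


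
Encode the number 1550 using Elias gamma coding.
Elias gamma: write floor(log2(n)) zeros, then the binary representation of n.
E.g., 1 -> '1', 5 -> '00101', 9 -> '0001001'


num_bits = floor(log2(1550)) + 1 = 11
leading_zeros = num_bits - 1 = 10
binary(1550) = 11000001110

Elias gamma(1550) = '0000000000' + '11000001110' = 000000000011000001110 (21 bits)


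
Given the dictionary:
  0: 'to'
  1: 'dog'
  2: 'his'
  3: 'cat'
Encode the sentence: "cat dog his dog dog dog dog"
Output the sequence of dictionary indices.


Look up each word in the dictionary:
  'cat' -> 3
  'dog' -> 1
  'his' -> 2
  'dog' -> 1
  'dog' -> 1
  'dog' -> 1
  'dog' -> 1

Encoded: [3, 1, 2, 1, 1, 1, 1]


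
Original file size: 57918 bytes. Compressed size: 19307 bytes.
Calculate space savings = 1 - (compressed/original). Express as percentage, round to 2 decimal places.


ratio = compressed/original = 19307/57918 = 0.333351
savings = 1 - ratio = 1 - 0.333351 = 0.666649
as a percentage: 0.666649 * 100 = 66.66%

Space savings = 1 - 19307/57918 = 66.66%


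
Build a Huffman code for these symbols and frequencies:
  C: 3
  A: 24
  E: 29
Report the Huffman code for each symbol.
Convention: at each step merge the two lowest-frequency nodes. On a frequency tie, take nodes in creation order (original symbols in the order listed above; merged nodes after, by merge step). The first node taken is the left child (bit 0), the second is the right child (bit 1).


Huffman tree construction:
Step 1: Merge C(3) + A(24) = 27
Step 2: Merge (C+A)(27) + E(29) = 56
Read each symbol's code off the tree from the root (left child = 0, right child = 1).

Codes:
  C: 00 (length 2)
  A: 01 (length 2)
  E: 1 (length 1)
Average code length: 83/56 = 1.4821 bits/symbol


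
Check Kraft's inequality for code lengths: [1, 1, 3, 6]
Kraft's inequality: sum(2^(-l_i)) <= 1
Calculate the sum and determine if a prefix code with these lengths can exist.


Sum = 2^(-1) + 2^(-1) + 2^(-3) + 2^(-6)
    = 0.5 + 0.5 + 0.125 + 0.015625
    = 73/64 = 1.140625
Since 1.140625 > 1, Kraft's inequality is NOT satisfied.
A prefix code with these lengths CANNOT exist.

Kraft sum = 1.140625. Not satisfied.


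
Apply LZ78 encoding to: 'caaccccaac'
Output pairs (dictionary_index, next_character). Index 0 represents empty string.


LZ78 encoding steps:
Dictionary: {0: ''}
Step 1: w='' (idx 0), next='c' -> output (0, 'c'), add 'c' as idx 1
Step 2: w='' (idx 0), next='a' -> output (0, 'a'), add 'a' as idx 2
Step 3: w='a' (idx 2), next='c' -> output (2, 'c'), add 'ac' as idx 3
Step 4: w='c' (idx 1), next='c' -> output (1, 'c'), add 'cc' as idx 4
Step 5: w='c' (idx 1), next='a' -> output (1, 'a'), add 'ca' as idx 5
Step 6: w='ac' (idx 3), end of input -> output (3, '')


Encoded: [(0, 'c'), (0, 'a'), (2, 'c'), (1, 'c'), (1, 'a'), (3, '')]


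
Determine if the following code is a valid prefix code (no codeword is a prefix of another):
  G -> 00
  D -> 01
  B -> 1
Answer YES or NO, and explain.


Checking each pair (does one codeword prefix another?):
  G='00' vs D='01': no prefix
  G='00' vs B='1': no prefix
  D='01' vs G='00': no prefix
  D='01' vs B='1': no prefix
  B='1' vs G='00': no prefix
  B='1' vs D='01': no prefix
No violation found over all pairs.

YES -- this is a valid prefix code. No codeword is a prefix of any other codeword.


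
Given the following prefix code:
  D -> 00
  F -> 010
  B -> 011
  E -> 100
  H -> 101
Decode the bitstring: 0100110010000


Decoding step by step:
Bits 010 -> F
Bits 011 -> B
Bits 00 -> D
Bits 100 -> E
Bits 00 -> D


Decoded message: FBDED


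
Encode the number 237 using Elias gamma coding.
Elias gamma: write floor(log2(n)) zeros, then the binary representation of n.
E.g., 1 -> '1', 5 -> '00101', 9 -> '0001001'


num_bits = floor(log2(237)) + 1 = 8
leading_zeros = num_bits - 1 = 7
binary(237) = 11101101

Elias gamma(237) = '0000000' + '11101101' = 000000011101101 (15 bits)


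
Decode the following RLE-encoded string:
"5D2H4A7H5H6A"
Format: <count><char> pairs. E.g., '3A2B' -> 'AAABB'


Expanding each <count><char> pair:
  5D -> 'DDDDD'
  2H -> 'HH'
  4A -> 'AAAA'
  7H -> 'HHHHHHH'
  5H -> 'HHHHH'
  6A -> 'AAAAAA'

Decoded = DDDDDHHAAAAHHHHHHHHHHHHAAAAAA


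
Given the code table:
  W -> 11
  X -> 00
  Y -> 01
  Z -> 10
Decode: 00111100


Decoding:
00 -> X
11 -> W
11 -> W
00 -> X


Result: XWWX


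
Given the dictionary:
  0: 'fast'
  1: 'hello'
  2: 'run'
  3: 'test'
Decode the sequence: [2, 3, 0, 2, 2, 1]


Look up each index in the dictionary:
  2 -> 'run'
  3 -> 'test'
  0 -> 'fast'
  2 -> 'run'
  2 -> 'run'
  1 -> 'hello'

Decoded: "run test fast run run hello"


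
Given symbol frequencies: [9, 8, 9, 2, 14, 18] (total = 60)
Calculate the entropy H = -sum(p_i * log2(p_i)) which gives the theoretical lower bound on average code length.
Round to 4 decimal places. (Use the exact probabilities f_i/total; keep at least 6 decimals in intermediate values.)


Per-symbol terms -p_i * log2(p_i) with p_i = f_i/60:
  p = 9/60 = 0.150000: log2(p) = -2.736966, -p*log2(p) = 0.410545
  p = 8/60 = 0.133333: log2(p) = -2.906891, -p*log2(p) = 0.387585
  p = 9/60 = 0.150000: log2(p) = -2.736966, -p*log2(p) = 0.410545
  p = 2/60 = 0.033333: log2(p) = -4.906891, -p*log2(p) = 0.163563
  p = 14/60 = 0.233333: log2(p) = -2.099536, -p*log2(p) = 0.489892
  p = 18/60 = 0.300000: log2(p) = -1.736966, -p*log2(p) = 0.521090
H = 0.410545 + 0.387585 + 0.410545 + 0.163563 + 0.489892 + 0.521090 = 2.383220

H = 2.3832 bits/symbol


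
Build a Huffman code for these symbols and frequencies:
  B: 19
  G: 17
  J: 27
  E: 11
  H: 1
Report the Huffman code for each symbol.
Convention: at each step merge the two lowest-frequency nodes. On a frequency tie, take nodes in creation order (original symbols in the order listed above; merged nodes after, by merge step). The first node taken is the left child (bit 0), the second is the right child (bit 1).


Huffman tree construction:
Step 1: Merge H(1) + E(11) = 12
Step 2: Merge (H+E)(12) + G(17) = 29
Step 3: Merge B(19) + J(27) = 46
Step 4: Merge ((H+E)+G)(29) + (B+J)(46) = 75
Read each symbol's code off the tree from the root (left child = 0, right child = 1).

Codes:
  B: 10 (length 2)
  G: 01 (length 2)
  J: 11 (length 2)
  E: 001 (length 3)
  H: 000 (length 3)
Average code length: 162/75 = 2.1600 bits/symbol


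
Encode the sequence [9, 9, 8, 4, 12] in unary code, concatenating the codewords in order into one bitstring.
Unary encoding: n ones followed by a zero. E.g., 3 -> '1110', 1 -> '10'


Encode each number as n ones followed by a terminating 0:
  9 -> 1111111110 (10 bits)
  9 -> 1111111110 (10 bits)
  8 -> 111111110 (9 bits)
  4 -> 11110 (5 bits)
  12 -> 1111111111110 (13 bits)
Total length = 10 + 10 + 9 + 5 + 13 = 47 bits.

Unary([9, 9, 8, 4, 12]) = 11111111101111111110111111110111101111111111110 (47 bits)


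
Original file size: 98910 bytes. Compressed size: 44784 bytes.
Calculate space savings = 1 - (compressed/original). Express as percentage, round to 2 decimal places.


ratio = compressed/original = 44784/98910 = 0.452775
savings = 1 - ratio = 1 - 0.452775 = 0.547225
as a percentage: 0.547225 * 100 = 54.72%

Space savings = 1 - 44784/98910 = 54.72%


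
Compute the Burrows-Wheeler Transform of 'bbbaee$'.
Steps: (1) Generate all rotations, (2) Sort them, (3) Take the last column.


Rotations (sorted):
  0: $bbbaee -> last char: e
  1: aee$bbb -> last char: b
  2: baee$bb -> last char: b
  3: bbaee$b -> last char: b
  4: bbbaee$ -> last char: $
  5: e$bbbae -> last char: e
  6: ee$bbba -> last char: a


BWT = ebbb$ea
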